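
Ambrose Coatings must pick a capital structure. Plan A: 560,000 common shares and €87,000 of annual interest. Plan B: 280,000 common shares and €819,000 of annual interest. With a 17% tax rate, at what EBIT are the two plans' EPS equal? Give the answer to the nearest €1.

€1,551,000

At indifference, (EBIT − 87,000)(1 − t)/560,000 = (EBIT − 819,000)(1 − t)/280,000.
The (1 − t) factor cancels: (EBIT − 87,000) × 280,000 = (EBIT − 819,000) × 560,000.
EBIT × (560,000 − 280,000) = 819,000 × 560,000 − 87,000 × 280,000 = 434,280,000,000, so EBIT = 434,280,000,000 ÷ 280,000 = 1,551,000.00.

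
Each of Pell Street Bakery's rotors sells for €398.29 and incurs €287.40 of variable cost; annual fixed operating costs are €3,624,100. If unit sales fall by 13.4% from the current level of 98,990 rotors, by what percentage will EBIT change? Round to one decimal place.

-20.0%

Total contribution margin = 98,990 × €110.89 = €10,977,001.10.
EBIT = €10,977,001.10 − €3,624,100 = €7,352,901.10.
So DOL = total CM / EBIT = €10,977,001.10 / €7,352,901.10 = 1.4929.
%ΔEBIT = DOL × %ΔSales = 1.4929 × -13.4% = -20.0%.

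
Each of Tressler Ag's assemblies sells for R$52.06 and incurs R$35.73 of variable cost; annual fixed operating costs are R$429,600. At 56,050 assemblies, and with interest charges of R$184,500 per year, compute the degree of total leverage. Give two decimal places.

Contribution at this volume is 56,050 × R$16.33 = R$915,296.50.
EBIT = R$915,296.50 − R$429,600 = R$485,696.50. Interest = R$184,500.00, so EBIT − I = R$301,196.50.
Degree of total leverage = total CM / (EBIT − interest) = R$915,296.50 / R$301,196.50 = 3.0389.

3.04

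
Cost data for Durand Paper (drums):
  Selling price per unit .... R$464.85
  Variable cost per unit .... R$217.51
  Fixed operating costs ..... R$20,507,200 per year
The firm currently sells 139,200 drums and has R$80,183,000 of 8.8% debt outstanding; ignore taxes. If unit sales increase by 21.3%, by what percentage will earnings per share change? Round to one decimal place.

Total contribution margin = 139,200 × R$247.34 = R$34,429,728.00.
Subtracting fixed costs: EBIT = R$34,429,728.00 − R$20,507,200 = R$13,922,528.00.
After interest of R$7,056,104.00, pre-tax earnings = R$6,866,424.00.
DCL = total CM / (EBIT − I) = R$34,429,728.00 / R$6,866,424.00 = 5.0142.
EPS therefore changes by 5.0142 × (+21.3%) = +106.8%.

+106.8%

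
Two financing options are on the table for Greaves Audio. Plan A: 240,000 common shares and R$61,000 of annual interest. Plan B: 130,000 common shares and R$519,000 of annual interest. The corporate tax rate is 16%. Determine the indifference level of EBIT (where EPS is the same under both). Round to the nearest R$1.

At indifference, (EBIT − 61,000)(1 − t)/240,000 = (EBIT − 519,000)(1 − t)/130,000.
The (1 − t) factor cancels: (EBIT − 61,000) × 130,000 = (EBIT − 519,000) × 240,000.
EBIT × (240,000 − 130,000) = 519,000 × 240,000 − 61,000 × 130,000 = 116,630,000,000, so EBIT = 116,630,000,000 ÷ 110,000 = 1,060,272.73.

R$1,060,273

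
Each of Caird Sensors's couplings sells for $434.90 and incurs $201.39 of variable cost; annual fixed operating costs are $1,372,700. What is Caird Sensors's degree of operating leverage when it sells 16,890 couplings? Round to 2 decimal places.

Contribution at this volume is 16,890 × $233.51 = $3,943,983.90.
EBIT = $3,943,983.90 − $1,372,700 = $2,571,283.90.
Degree of operating leverage = $3,943,983.90 / $2,571,283.90 = 1.5339.

1.53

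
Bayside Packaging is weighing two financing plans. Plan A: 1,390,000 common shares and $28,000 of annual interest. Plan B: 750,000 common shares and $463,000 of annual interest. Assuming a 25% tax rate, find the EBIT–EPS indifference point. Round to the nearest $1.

Set EPS_A = EPS_B: (EBIT − $28,000)(1 − 0.25) ÷ 1,390,000 = (EBIT − $463,000)(1 − 0.25) ÷ 750,000.
Cancelling (1 − t) and cross-multiplying: 750,000·(EBIT − 28,000) = 1,390,000·(EBIT − 463,000).
EBIT × (1,390,000 − 750,000) = 463,000 × 1,390,000 − 28,000 × 750,000 = 622,570,000,000, so EBIT = 622,570,000,000 ÷ 640,000 = 972,765.62.

$972,766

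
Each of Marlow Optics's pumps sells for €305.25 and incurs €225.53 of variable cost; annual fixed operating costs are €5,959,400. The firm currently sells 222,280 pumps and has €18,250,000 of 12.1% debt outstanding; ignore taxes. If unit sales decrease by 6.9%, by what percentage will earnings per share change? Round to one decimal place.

At 222,280 units, contribution = 222,280 × €79.72 = €17,720,161.60.
EBIT = €17,720,161.60 − €5,959,400 = €11,760,761.60.
After interest of €2,208,250.00, pre-tax earnings = €9,552,511.60.
DCL = total CM / (EBIT − I) = €17,720,161.60 / €9,552,511.60 = 1.8550.
EPS therefore changes by 1.8550 × (-6.9%) = -12.8%.

-12.8%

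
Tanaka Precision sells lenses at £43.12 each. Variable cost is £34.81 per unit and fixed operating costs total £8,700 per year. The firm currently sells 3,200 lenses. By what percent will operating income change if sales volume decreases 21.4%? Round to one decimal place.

Contribution at this volume is 3,200 × £8.31 = £26,592.00.
Subtracting fixed costs: EBIT = £26,592.00 − £8,700 = £17,892.00.
So DOL = total CM / EBIT = £26,592.00 / £17,892.00 = 1.4863.
%ΔEBIT = DOL × %ΔSales = 1.4863 × -21.4% = -31.8%.

-31.8%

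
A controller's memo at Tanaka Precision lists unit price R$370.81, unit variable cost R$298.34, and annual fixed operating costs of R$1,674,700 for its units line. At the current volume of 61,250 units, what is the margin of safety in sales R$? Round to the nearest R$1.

R$14,143,111

Unit CM = price − variable cost = R$370.81 − R$298.34 = R$72.47. Break-even units = R$1,674,700 ÷ R$72.47 = 23,108.87; break-even revenue = 23,108.87 × R$370.81 = R$8,569,001.06.
Current sales = 61,250 × R$370.81 = R$22,712,112.50.
Margin of safety = R$22,712,112.50 − R$8,569,001.06 = R$14,143,111.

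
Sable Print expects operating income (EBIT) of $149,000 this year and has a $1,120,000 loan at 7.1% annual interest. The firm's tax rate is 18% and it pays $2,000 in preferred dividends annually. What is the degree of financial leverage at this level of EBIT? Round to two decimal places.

2.22

Annual interest charges come to $79,520.00.
Pre-tax preferred-dividend burden = $2,000 ÷ (1 − 0.18) = $2,439.02.
DFL = EBIT ÷ [EBIT − I − D_p/(1−t)] = $149,000 ÷ [$149,000 − $79,520.00 − $2,439.02] = $149,000 ÷ $67,040.98 = 2.2225.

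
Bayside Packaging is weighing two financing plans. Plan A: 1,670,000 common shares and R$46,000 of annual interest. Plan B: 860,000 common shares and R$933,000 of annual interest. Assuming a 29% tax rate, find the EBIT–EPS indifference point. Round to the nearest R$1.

R$1,874,753

At indifference, (EBIT − 46,000)(1 − t)/1,670,000 = (EBIT − 933,000)(1 − t)/860,000.
The (1 − t) factor cancels: (EBIT − 46,000) × 860,000 = (EBIT − 933,000) × 1,670,000.
Solving, EBIT = (933,000·1,670,000 − 46,000·860,000) / (1,670,000 − 860,000) = 1,518,550,000,000 / 810,000 = 1,874,753.09.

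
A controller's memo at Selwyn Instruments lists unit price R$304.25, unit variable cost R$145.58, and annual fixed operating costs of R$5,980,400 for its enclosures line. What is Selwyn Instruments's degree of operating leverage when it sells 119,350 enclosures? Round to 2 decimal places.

Total contribution margin = 119,350 × R$158.67 = R$18,937,264.50.
Operating income = contribution − fixed costs = R$18,937,264.50 − R$5,980,400 = R$12,956,864.50.
DOL = contribution ÷ EBIT = R$18,937,264.50 ÷ R$12,956,864.50 = 1.4616.

1.46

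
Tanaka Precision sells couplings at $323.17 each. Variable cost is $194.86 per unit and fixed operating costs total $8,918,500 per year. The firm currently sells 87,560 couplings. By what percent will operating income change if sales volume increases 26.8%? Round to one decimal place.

Total contribution margin = 87,560 × $128.31 = $11,234,823.60.
EBIT = $11,234,823.60 − $8,918,500 = $2,316,323.60.
So DOL = total CM / EBIT = $11,234,823.60 / $2,316,323.60 = 4.8503.
So EBIT moves 4.8503 × (+26.8%) = +130.0%.

+130.0%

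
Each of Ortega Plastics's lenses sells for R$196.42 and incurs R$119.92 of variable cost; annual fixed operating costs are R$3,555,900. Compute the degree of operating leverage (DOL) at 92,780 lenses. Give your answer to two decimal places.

2.00

Total contribution margin = 92,780 × R$76.50 = R$7,097,670.00.
EBIT = R$7,097,670.00 − R$3,555,900 = R$3,541,770.00.
So DOL = total CM / EBIT = R$7,097,670.00 / R$3,541,770.00 = 2.0040.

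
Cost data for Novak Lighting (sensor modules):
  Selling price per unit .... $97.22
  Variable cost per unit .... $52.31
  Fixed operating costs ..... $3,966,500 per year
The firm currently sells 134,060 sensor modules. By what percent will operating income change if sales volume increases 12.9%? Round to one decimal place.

Total contribution margin = 134,060 × $44.91 = $6,020,634.60.
Subtracting fixed costs: EBIT = $6,020,634.60 − $3,966,500 = $2,054,134.60.
DOL = contribution ÷ EBIT = $6,020,634.60 ÷ $2,054,134.60 = 2.9310.
Operating income changes by 2.9310 × +12.9% = +37.8%.

+37.8%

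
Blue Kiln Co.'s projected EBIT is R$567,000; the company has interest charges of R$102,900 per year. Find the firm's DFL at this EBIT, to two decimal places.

Interest = R$102,900.00.
DFL = EBIT ÷ (EBIT − I) = R$567,000 ÷ (R$567,000 − R$102,900.00) = R$567,000 ÷ R$464,100.00 = 1.2217.

1.22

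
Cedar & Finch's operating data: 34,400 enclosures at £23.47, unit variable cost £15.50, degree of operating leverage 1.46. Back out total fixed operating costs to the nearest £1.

£86,382

Contribution at this volume is 34,400 × £7.97 = £274,168.00.
DOL = contribution / EBIT, so EBIT = £274,168.00 / 1.46 = £187,786.30.
Fixed costs = CM − EBIT = £274,168.00 − £187,786.30 = £86,382.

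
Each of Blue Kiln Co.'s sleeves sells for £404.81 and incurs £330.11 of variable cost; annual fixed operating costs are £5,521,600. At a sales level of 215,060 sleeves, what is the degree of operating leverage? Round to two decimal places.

1.52

Total contribution margin = 215,060 × £74.70 = £16,064,982.00.
Subtracting fixed costs: EBIT = £16,064,982.00 − £5,521,600 = £10,543,382.00.
So DOL = total CM / EBIT = £16,064,982.00 / £10,543,382.00 = 1.5237.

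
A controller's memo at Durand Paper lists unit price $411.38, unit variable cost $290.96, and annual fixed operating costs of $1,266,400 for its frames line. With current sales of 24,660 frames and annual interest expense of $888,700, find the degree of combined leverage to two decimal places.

Total contribution margin = 24,660 × $120.42 = $2,969,557.20.
Operating income = contribution − fixed costs = $2,969,557.20 − $1,266,400 = $1,703,157.20. Interest = $888,700.00, so EBIT − I = $814,457.20.
Degree of total leverage = total CM / (EBIT − interest) = $2,969,557.20 / $814,457.20 = 3.6461.

3.65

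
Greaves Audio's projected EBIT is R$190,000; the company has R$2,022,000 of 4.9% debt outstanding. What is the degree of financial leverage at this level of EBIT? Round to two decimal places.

2.09

Interest = R$99,078.00.
DFL = EBIT ÷ (EBIT − I) = R$190,000 ÷ (R$190,000 − R$99,078.00) = R$190,000 ÷ R$90,922.00 = 2.0897.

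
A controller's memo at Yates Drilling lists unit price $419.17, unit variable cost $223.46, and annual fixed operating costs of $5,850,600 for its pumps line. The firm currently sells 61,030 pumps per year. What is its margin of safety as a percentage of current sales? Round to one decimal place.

Each unit contributes $419.17 − $223.46 = $195.71. Break-even units = $5,850,600 ÷ $195.71 = 29,894.23; break-even revenue = 29,894.23 × $419.17 = $12,530,764.92.
Actual sales revenue = 61,030 × $419.17 = $25,581,945.10.
Margin of safety = ($25,581,945.10 − $12,530,764.92) ÷ $25,581,945.10 = 51.0%.

51.0%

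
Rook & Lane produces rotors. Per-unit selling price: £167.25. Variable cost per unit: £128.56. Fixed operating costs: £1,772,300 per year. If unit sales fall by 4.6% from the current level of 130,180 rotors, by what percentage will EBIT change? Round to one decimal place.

At 130,180 units, contribution = 130,180 × £38.69 = £5,036,664.20.
Subtracting fixed costs: EBIT = £5,036,664.20 − £1,772,300 = £3,264,364.20.
DOL = contribution ÷ EBIT = £5,036,664.20 ÷ £3,264,364.20 = 1.5429.
%ΔEBIT = DOL × %ΔSales = 1.5429 × -4.6% = -7.1%.

-7.1%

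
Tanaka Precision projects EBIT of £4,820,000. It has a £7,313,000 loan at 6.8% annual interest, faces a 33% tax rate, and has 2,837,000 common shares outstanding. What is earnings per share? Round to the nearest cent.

Pre-tax income = £4,820,000 − £497,284.00 = £4,322,716.00.
Net income = £4,322,716.00 × (1 − 0.33) = £2,896,219.72.
EPS = £2,896,219.72 ÷ 2,837,000 = £1.02.

£1.02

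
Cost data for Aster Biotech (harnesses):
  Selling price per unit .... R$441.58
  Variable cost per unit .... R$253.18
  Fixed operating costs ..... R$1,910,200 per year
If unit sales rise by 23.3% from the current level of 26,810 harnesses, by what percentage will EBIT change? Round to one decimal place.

+37.5%

At 26,810 units, contribution = 26,810 × R$188.40 = R$5,051,004.00.
Operating income = contribution − fixed costs = R$5,051,004.00 − R$1,910,200 = R$3,140,804.00.
Degree of operating leverage = R$5,051,004.00 / R$3,140,804.00 = 1.6082.
Operating income changes by 1.6082 × +23.3% = +37.5%.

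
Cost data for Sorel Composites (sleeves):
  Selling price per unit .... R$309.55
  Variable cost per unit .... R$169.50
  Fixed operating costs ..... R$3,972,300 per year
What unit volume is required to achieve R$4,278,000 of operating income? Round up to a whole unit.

58,910 sleeves

Each unit contributes R$309.55 − R$169.50 = R$140.05.
Units = (FC + target) / CM = (R$3,972,300 + R$4,278,000) / R$140.05 = 58,909.68, so 58,910 sleeves.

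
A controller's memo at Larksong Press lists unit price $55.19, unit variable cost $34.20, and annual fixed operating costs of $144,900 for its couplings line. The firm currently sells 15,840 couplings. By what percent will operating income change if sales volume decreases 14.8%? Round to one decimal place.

-26.2%

Total contribution margin = 15,840 × $20.99 = $332,481.60.
Subtracting fixed costs: EBIT = $332,481.60 − $144,900 = $187,581.60.
DOL = contribution ÷ EBIT = $332,481.60 ÷ $187,581.60 = 1.7725.
%ΔEBIT = DOL × %ΔSales = 1.7725 × -14.8% = -26.2%.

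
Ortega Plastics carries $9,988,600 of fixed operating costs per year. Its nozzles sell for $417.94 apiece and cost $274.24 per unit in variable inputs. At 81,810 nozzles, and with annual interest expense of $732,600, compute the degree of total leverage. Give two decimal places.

Contribution at this volume is 81,810 × $143.70 = $11,756,097.00.
Subtracting fixed costs: EBIT = $11,756,097.00 − $9,988,600 = $1,767,497.00. Interest = $732,600.00.
DOL = $11,756,097.00 ÷ $1,767,497.00 = 6.6513; DFL = $1,767,497.00 ÷ $1,034,897.00 = 1.7079.
Combined leverage = 6.6513 × 1.7079 = 11.3598.

11.36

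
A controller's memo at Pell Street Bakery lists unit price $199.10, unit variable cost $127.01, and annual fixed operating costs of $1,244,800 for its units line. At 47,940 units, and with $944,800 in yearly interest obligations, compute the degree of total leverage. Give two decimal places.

2.73

Contribution at this volume is 47,940 × $72.09 = $3,455,994.60.
EBIT = $3,455,994.60 − $1,244,800 = $2,211,194.60. Interest = $944,800.00, so EBIT − I = $1,266,394.60.
Degree of total leverage = total CM / (EBIT − interest) = $3,455,994.60 / $1,266,394.60 = 2.7290.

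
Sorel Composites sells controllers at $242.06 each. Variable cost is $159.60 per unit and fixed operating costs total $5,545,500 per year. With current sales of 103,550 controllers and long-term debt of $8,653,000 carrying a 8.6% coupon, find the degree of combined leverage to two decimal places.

Contribution at this volume is 103,550 × $82.46 = $8,538,733.00.
EBIT = $8,538,733.00 − $5,545,500 = $2,993,233.00. Interest = $744,158.00, so EBIT − I = $2,249,075.00.
Degree of total leverage = total CM / (EBIT − interest) = $8,538,733.00 / $2,249,075.00 = 3.7966.

3.80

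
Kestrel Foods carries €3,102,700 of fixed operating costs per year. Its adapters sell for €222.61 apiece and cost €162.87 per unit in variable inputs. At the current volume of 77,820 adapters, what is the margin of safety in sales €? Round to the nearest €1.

€5,761,876

Unit CM = price − variable cost = €222.61 − €162.87 = €59.74. Break-even units = €3,102,700 ÷ €59.74 = 51,936.73; break-even revenue = 51,936.73 × €222.61 = €11,561,634.53.
Current sales = 77,820 × €222.61 = €17,323,510.20.
Margin of safety = €17,323,510.20 − €11,561,634.53 = €5,761,876.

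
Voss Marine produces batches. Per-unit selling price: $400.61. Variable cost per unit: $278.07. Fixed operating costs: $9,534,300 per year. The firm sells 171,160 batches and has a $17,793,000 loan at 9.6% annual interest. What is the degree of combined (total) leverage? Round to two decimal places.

2.16

Contribution at this volume is 171,160 × $122.54 = $20,973,946.40.
EBIT = $20,973,946.40 − $9,534,300 = $11,439,646.40. Interest = $1,708,128.00, so EBIT − I = $9,731,518.40.
Degree of total leverage = total CM / (EBIT − interest) = $20,973,946.40 / $9,731,518.40 = 2.1553.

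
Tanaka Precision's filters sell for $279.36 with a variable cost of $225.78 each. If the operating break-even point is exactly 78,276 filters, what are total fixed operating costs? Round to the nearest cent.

Unit CM = price − variable cost = $279.36 − $225.78 = $53.58.
Fixed costs = break-even units × CM = 78,276 × $53.58 = $4,194,028.08.

$4,194,028.08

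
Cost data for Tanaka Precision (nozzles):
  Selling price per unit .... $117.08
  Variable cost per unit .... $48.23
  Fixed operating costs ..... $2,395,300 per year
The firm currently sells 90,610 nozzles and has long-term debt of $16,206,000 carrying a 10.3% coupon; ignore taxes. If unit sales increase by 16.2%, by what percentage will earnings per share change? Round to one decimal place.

Contribution at this volume is 90,610 × $68.85 = $6,238,498.50.
Operating income = contribution − fixed costs = $6,238,498.50 − $2,395,300 = $3,843,198.50.
After interest of $1,669,218.00, pre-tax earnings = $2,173,980.50.
Degree of combined leverage = contribution ÷ (EBIT − I) = $6,238,498.50 ÷ $2,173,980.50 = 2.8696.
EPS therefore changes by 2.8696 × (+16.2%) = +46.5%.

+46.5%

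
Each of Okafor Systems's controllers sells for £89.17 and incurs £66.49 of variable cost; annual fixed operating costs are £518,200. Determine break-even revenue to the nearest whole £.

£2,037,385

Contribution margin per unit = £89.17 − £66.49 = £22.68, a CM ratio of £22.68 ÷ £89.17 = 0.2543.
Break-even revenue = fixed costs × price ÷ CM = £518,200 × £89.17 ÷ £22.68 = £2,037,385.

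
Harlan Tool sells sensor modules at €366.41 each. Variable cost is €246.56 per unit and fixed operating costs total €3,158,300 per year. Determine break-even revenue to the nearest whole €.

€9,655,675

Contribution margin per unit = €366.41 − €246.56 = €119.85, a CM ratio of €119.85 ÷ €366.41 = 0.3271.
Break-even sales = FC ÷ CM ratio = €3,158,300 × €366.41 / €119.85 = €9,655,675.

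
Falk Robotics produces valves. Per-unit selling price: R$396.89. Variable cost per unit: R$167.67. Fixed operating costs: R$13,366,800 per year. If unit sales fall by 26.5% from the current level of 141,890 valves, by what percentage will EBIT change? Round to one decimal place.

-45.0%

At 141,890 units, contribution = 141,890 × R$229.22 = R$32,524,025.80.
Operating income = contribution − fixed costs = R$32,524,025.80 − R$13,366,800 = R$19,157,225.80.
DOL = contribution ÷ EBIT = R$32,524,025.80 ÷ R$19,157,225.80 = 1.6977.
Operating income changes by 1.6977 × -26.5% = -45.0%.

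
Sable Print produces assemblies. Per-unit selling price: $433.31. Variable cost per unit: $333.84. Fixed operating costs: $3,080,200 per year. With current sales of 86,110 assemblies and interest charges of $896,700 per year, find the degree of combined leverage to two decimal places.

1.87

At 86,110 units, contribution = 86,110 × $99.47 = $8,565,361.70.
Subtracting fixed costs: EBIT = $8,565,361.70 − $3,080,200 = $5,485,161.70. Interest = $896,700.00.
DOL = $8,565,361.70 ÷ $5,485,161.70 = 1.5616; DFL = $5,485,161.70 ÷ $4,588,461.70 = 1.1954.
DCL = DOL × DFL = 1.5616 × 1.1954 = 1.8667.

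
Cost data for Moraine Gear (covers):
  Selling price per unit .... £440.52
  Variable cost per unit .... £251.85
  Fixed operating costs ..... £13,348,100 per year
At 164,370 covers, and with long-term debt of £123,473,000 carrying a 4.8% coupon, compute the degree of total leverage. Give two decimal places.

Total contribution margin = 164,370 × £188.67 = £31,011,687.90.
EBIT = £31,011,687.90 − £13,348,100 = £17,663,587.90. Interest = £5,926,704.00.
DOL = £31,011,687.90 ÷ £17,663,587.90 = 1.7557; DFL = £17,663,587.90 ÷ £11,736,883.90 = 1.5050.
DCL = DOL × DFL = 1.7557 × 1.5050 = 2.6423.

2.64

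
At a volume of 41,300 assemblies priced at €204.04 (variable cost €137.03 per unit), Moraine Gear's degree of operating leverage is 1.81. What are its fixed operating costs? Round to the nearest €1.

At 41,300 units, contribution = 41,300 × €67.01 = €2,767,513.00.
Since DOL = CM ÷ EBIT, EBIT = €2,767,513.00 ÷ 1.81 = €1,529,012.71.
And FC = contribution − EBIT = €2,767,513.00 − €1,529,012.71 = €1,238,500.

€1,238,500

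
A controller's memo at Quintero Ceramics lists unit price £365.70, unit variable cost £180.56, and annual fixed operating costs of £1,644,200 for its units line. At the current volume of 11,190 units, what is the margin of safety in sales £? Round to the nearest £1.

Contribution margin per unit = £365.70 − £180.56 = £185.14. Break-even units = £1,644,200 ÷ £185.14 = 8,880.85; break-even revenue = 8,880.85 × £365.70 = £3,247,725.72.
Current sales = 11,190 × £365.70 = £4,092,183.00.
Margin of safety = £4,092,183.00 − £3,247,725.72 = £844,457.

£844,457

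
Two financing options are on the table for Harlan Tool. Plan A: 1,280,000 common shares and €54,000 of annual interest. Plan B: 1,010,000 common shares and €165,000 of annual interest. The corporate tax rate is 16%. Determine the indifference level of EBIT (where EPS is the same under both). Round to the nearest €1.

Set EPS_A = EPS_B: (EBIT − €54,000)(1 − 0.16) ÷ 1,280,000 = (EBIT − €165,000)(1 − 0.16) ÷ 1,010,000.
Cancelling (1 − t) and cross-multiplying: 1,010,000·(EBIT − 54,000) = 1,280,000·(EBIT − 165,000).
Solving, EBIT = (165,000·1,280,000 − 54,000·1,010,000) / (1,280,000 − 1,010,000) = 156,660,000,000 / 270,000 = 580,222.22.

€580,222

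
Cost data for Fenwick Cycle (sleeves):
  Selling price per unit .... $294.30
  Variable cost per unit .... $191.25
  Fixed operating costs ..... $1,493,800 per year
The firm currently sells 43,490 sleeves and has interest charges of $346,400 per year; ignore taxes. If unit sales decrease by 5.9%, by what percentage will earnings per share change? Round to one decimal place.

At 43,490 units, contribution = 43,490 × $103.05 = $4,481,644.50.
Subtracting fixed costs: EBIT = $4,481,644.50 − $1,493,800 = $2,987,844.50.
Interest = $346,400.00, so EBIT − I = $2,641,444.50.
Degree of combined leverage = contribution ÷ (EBIT − I) = $4,481,644.50 ÷ $2,641,444.50 = 1.6967.
%ΔEPS = DCL × %ΔSales = 1.6967 × -5.9% = -10.0%.

-10.0%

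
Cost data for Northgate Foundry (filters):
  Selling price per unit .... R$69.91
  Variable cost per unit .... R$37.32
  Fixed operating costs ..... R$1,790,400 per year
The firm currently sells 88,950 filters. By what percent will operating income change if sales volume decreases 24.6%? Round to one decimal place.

Total contribution margin = 88,950 × R$32.59 = R$2,898,880.50.
Operating income = contribution − fixed costs = R$2,898,880.50 − R$1,790,400 = R$1,108,480.50.
DOL = contribution ÷ EBIT = R$2,898,880.50 ÷ R$1,108,480.50 = 2.6152.
So EBIT moves 2.6152 × (-24.6%) = -64.3%.

-64.3%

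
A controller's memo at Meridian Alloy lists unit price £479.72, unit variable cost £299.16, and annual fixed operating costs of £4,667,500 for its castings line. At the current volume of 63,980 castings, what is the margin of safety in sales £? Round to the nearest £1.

£18,291,660

Unit CM = price − variable cost = £479.72 − £299.16 = £180.56. Break-even units = £4,667,500 ÷ £180.56 = 25,850.13; break-even revenue = 25,850.13 × £479.72 = £12,400,825.76.
Current sales = 63,980 × £479.72 = £30,692,485.60.
Margin of safety = £30,692,485.60 − £12,400,825.76 = £18,291,660.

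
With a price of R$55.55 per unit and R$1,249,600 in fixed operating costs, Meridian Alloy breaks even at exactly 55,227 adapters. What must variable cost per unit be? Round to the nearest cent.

R$32.92

At break-even, FC = Q × (P − VC), so P − VC = R$1,249,600 ÷ 55,227 = R$22.6266.
Variable cost per unit = R$55.55 − R$22.6266 = R$32.92.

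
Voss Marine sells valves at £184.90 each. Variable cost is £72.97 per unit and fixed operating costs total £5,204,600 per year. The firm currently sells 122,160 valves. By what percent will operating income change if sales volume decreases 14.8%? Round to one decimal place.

Total contribution margin = 122,160 × £111.93 = £13,673,368.80.
Subtracting fixed costs: EBIT = £13,673,368.80 − £5,204,600 = £8,468,768.80.
So DOL = total CM / EBIT = £13,673,368.80 / £8,468,768.80 = 1.6146.
%ΔEBIT = DOL × %ΔSales = 1.6146 × -14.8% = -23.9%.

-23.9%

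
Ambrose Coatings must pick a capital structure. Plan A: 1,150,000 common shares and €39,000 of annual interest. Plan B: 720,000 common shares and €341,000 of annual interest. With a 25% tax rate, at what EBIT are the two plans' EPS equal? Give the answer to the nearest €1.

€846,674

Set EPS_A = EPS_B: (EBIT − €39,000)(1 − 0.25) ÷ 1,150,000 = (EBIT − €341,000)(1 − 0.25) ÷ 720,000.
Cancelling (1 − t) and cross-multiplying: 720,000·(EBIT − 39,000) = 1,150,000·(EBIT − 341,000).
EBIT × (1,150,000 − 720,000) = 341,000 × 1,150,000 − 39,000 × 720,000 = 364,070,000,000, so EBIT = 364,070,000,000 ÷ 430,000 = 846,674.42.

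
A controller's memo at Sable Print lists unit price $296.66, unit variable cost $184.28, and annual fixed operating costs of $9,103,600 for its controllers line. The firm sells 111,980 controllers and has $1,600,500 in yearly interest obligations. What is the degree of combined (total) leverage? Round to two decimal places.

6.69

Total contribution margin = 111,980 × $112.38 = $12,584,312.40.
Subtracting fixed costs: EBIT = $12,584,312.40 − $9,103,600 = $3,480,712.40. Interest = $1,600,500.00, so EBIT − I = $1,880,212.40.
DCL = contribution ÷ (EBIT − I) = $12,584,312.40 ÷ $1,880,212.40 = 6.6930.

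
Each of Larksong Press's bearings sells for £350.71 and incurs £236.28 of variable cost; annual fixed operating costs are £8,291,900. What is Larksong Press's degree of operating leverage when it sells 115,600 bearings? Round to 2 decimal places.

At 115,600 units, contribution = 115,600 × £114.43 = £13,228,108.00.
Subtracting fixed costs: EBIT = £13,228,108.00 − £8,291,900 = £4,936,208.00.
So DOL = total CM / EBIT = £13,228,108.00 / £4,936,208.00 = 2.6798.

2.68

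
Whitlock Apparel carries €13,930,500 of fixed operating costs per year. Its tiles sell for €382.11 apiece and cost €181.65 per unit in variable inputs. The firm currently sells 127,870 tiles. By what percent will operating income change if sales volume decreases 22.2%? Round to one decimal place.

Contribution at this volume is 127,870 × €200.46 = €25,632,820.20.
EBIT = €25,632,820.20 − €13,930,500 = €11,702,320.20.
So DOL = total CM / EBIT = €25,632,820.20 / €11,702,320.20 = 2.1904.
Operating income changes by 2.1904 × -22.2% = -48.6%.

-48.6%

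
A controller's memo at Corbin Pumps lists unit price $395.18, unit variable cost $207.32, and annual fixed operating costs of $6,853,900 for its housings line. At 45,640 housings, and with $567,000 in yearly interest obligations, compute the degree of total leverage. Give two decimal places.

7.44

Total contribution margin = 45,640 × $187.86 = $8,573,930.40.
EBIT = $8,573,930.40 − $6,853,900 = $1,720,030.40. Interest = $567,000.00, so EBIT − I = $1,153,030.40.
Degree of total leverage = total CM / (EBIT − interest) = $8,573,930.40 / $1,153,030.40 = 7.4360.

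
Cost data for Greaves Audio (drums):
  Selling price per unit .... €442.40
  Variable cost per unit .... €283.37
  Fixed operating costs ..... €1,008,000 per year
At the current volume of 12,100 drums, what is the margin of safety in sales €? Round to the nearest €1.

Each unit contributes €442.40 − €283.37 = €159.03. Break-even units = €1,008,000 ÷ €159.03 = 6,338.43; break-even revenue = 6,338.43 × €442.40 = €2,804,119.98.
Actual sales revenue = 12,100 × €442.40 = €5,353,040.00.
Margin of safety = €5,353,040.00 − €2,804,119.98 = €2,548,920.

€2,548,920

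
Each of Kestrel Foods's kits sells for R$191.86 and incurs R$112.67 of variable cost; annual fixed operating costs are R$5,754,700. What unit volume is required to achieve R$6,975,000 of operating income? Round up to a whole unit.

Contribution margin per unit = R$191.86 − R$112.67 = R$79.19.
Units = (FC + target) / CM = (R$5,754,700 + R$6,975,000) / R$79.19 = 160,748.83, so 160,749 kits.

160,749 kits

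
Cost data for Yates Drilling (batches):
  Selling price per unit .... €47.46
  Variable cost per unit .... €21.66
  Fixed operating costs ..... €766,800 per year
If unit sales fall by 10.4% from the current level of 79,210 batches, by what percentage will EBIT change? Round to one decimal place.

Total contribution margin = 79,210 × €25.80 = €2,043,618.00.
Operating income = contribution − fixed costs = €2,043,618.00 − €766,800 = €1,276,818.00.
So DOL = total CM / EBIT = €2,043,618.00 / €1,276,818.00 = 1.6006.
So EBIT moves 1.6006 × (-10.4%) = -16.6%.

-16.6%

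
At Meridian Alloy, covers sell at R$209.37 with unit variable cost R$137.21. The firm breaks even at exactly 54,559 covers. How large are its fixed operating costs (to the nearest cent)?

Each unit contributes R$209.37 − R$137.21 = R$72.16.
Fixed costs = break-even units × CM = 54,559 × R$72.16 = R$3,936,977.44.

R$3,936,977.44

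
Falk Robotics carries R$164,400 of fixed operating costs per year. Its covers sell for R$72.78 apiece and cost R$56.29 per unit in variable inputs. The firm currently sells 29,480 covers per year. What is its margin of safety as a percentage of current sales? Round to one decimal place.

Unit CM = price − variable cost = R$72.78 − R$56.29 = R$16.49. Break-even units = R$164,400 ÷ R$16.49 = 9,969.68; break-even revenue = 9,969.68 × R$72.78 = R$725,593.21.
Current sales = 29,480 × R$72.78 = R$2,145,554.40.
Margin of safety = (R$2,145,554.40 − R$725,593.21) ÷ R$2,145,554.40 = 66.2%.

66.2%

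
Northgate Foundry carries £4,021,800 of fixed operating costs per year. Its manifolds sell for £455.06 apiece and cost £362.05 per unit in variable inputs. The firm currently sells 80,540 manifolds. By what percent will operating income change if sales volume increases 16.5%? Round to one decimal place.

+35.6%

Total contribution margin = 80,540 × £93.01 = £7,491,025.40.
EBIT = £7,491,025.40 − £4,021,800 = £3,469,225.40.
So DOL = total CM / EBIT = £7,491,025.40 / £3,469,225.40 = 2.1593.
So EBIT moves 2.1593 × (+16.5%) = +35.6%.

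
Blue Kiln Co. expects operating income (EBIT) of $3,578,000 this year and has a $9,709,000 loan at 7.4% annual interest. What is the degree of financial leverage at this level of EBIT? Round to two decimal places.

Annual interest charges come to $718,466.00.
DFL = EBIT ÷ (EBIT − I) = $3,578,000 ÷ ($3,578,000 − $718,466.00) = $3,578,000 ÷ $2,859,534.00 = 1.2513.

1.25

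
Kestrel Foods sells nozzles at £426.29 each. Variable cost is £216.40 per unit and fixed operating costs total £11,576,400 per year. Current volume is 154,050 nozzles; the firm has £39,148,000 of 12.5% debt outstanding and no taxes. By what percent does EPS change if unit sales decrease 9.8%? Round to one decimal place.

Total contribution margin = 154,050 × £209.89 = £32,333,554.50.
Subtracting fixed costs: EBIT = £32,333,554.50 − £11,576,400 = £20,757,154.50.
After interest of £4,893,500.00, pre-tax earnings = £15,863,654.50.
Degree of combined leverage = contribution ÷ (EBIT − I) = £32,333,554.50 ÷ £15,863,654.50 = 2.0382.
%ΔEPS = DCL × %ΔSales = 2.0382 × -9.8% = -20.0%.

-20.0%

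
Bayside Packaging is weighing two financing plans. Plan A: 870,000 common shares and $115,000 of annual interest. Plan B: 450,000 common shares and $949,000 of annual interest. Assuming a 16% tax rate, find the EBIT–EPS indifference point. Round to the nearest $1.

At indifference, (EBIT − 115,000)(1 − t)/870,000 = (EBIT − 949,000)(1 − t)/450,000.
Cancelling (1 − t) and cross-multiplying: 450,000·(EBIT − 115,000) = 870,000·(EBIT − 949,000).
Solving, EBIT = (949,000·870,000 − 115,000·450,000) / (870,000 − 450,000) = 773,880,000,000 / 420,000 = 1,842,571.43.

$1,842,571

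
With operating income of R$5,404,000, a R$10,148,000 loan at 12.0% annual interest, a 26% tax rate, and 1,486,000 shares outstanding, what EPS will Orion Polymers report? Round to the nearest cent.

Interest = R$1,217,760.00, so EBT = R$5,404,000 − R$1,217,760.00 = R$4,186,240.00.
After tax at 26%: net income = R$4,186,240.00 × 0.74 = R$3,097,817.60.
EPS = R$3,097,817.60 ÷ 1,486,000 = R$2.08.

R$2.08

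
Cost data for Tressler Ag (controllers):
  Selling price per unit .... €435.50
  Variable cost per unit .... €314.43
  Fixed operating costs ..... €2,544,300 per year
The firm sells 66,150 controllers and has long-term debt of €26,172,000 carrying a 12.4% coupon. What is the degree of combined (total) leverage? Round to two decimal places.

3.61

Total contribution margin = 66,150 × €121.07 = €8,008,780.50.
Operating income = contribution − fixed costs = €8,008,780.50 − €2,544,300 = €5,464,480.50. Interest = €3,245,328.00, so EBIT − I = €2,219,152.50.
Degree of total leverage = total CM / (EBIT − interest) = €8,008,780.50 / €2,219,152.50 = 3.6089.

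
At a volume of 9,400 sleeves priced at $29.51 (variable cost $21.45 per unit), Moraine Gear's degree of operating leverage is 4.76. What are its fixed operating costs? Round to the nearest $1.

$59,847

Total contribution margin = 9,400 × $8.06 = $75,764.00.
DOL = contribution / EBIT, so EBIT = $75,764.00 / 4.76 = $15,916.81.
Fixed costs = CM − EBIT = $75,764.00 − $15,916.81 = $59,847.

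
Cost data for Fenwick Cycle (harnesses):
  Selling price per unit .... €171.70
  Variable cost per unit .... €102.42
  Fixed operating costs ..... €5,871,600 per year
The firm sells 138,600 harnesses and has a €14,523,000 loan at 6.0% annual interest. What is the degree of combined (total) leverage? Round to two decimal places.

At 138,600 units, contribution = 138,600 × €69.28 = €9,602,208.00.
EBIT = €9,602,208.00 − €5,871,600 = €3,730,608.00. Interest = €871,380.00, so EBIT − I = €2,859,228.00.
DCL = contribution ÷ (EBIT − I) = €9,602,208.00 ÷ €2,859,228.00 = 3.3583.

3.36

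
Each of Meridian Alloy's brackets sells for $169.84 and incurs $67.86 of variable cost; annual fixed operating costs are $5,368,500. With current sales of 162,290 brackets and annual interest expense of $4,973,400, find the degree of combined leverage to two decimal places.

2.67

Contribution at this volume is 162,290 × $101.98 = $16,550,334.20.
Operating income = contribution − fixed costs = $16,550,334.20 − $5,368,500 = $11,181,834.20. Interest = $4,973,400.00.
DOL = $16,550,334.20 ÷ $11,181,834.20 = 1.4801; DFL = $11,181,834.20 ÷ $6,208,434.20 = 1.8011.
Combined leverage = 1.4801 × 1.8011 = 2.6658.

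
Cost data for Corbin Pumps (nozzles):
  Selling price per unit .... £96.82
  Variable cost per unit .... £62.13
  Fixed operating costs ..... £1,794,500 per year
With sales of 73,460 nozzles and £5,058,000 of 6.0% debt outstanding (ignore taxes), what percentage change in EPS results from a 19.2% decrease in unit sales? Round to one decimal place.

Contribution at this volume is 73,460 × £34.69 = £2,548,327.40.
Subtracting fixed costs: EBIT = £2,548,327.40 − £1,794,500 = £753,827.40.
Interest = £303,480.00, so EBIT − I = £450,347.40.
Degree of combined leverage = contribution ÷ (EBIT − I) = £2,548,327.40 ÷ £450,347.40 = 5.6586.
%ΔEPS = DCL × %ΔSales = 5.6586 × -19.2% = -108.6%.

-108.6%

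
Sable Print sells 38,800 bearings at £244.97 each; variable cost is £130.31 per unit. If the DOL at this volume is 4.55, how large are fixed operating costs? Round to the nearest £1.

£3,471,048

At 38,800 units, contribution = 38,800 × £114.66 = £4,448,808.00.
Since DOL = CM ÷ EBIT, EBIT = £4,448,808.00 ÷ 4.55 = £977,760.00.
And FC = contribution − EBIT = £4,448,808.00 − £977,760.00 = £3,471,048.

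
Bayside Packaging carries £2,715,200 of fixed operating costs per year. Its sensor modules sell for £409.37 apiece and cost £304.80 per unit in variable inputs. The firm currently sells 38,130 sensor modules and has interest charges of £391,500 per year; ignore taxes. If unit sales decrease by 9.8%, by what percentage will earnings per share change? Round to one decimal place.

At 38,130 units, contribution = 38,130 × £104.57 = £3,987,254.10.
EBIT = £3,987,254.10 − £2,715,200 = £1,272,054.10.
After interest of £391,500.00, pre-tax earnings = £880,554.10.
Degree of combined leverage = contribution ÷ (EBIT − I) = £3,987,254.10 ÷ £880,554.10 = 4.5281.
EPS therefore changes by 4.5281 × (-9.8%) = -44.4%.

-44.4%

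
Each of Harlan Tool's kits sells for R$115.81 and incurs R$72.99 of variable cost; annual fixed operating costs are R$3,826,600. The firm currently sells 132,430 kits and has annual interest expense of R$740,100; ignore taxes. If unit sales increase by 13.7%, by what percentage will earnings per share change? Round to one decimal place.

At 132,430 units, contribution = 132,430 × R$42.82 = R$5,670,652.60.
Subtracting fixed costs: EBIT = R$5,670,652.60 − R$3,826,600 = R$1,844,052.60.
Interest = R$740,100.00, so EBIT − I = R$1,103,952.60.
Degree of combined leverage = contribution ÷ (EBIT − I) = R$5,670,652.60 ÷ R$1,103,952.60 = 5.1367.
%ΔEPS = DCL × %ΔSales = 5.1367 × +13.7% = +70.4%.

+70.4%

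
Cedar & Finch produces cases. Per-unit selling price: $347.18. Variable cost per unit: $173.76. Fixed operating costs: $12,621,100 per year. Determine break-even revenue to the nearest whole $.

$25,266,944

Contribution margin per unit = $347.18 − $173.76 = $173.42, a CM ratio of $173.42 ÷ $347.18 = 0.4995.
Break-even sales = FC ÷ CM ratio = $12,621,100 × $347.18 / $173.42 = $25,266,944.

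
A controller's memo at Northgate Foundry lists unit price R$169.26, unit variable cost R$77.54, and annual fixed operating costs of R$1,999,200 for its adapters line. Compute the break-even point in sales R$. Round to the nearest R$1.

R$3,689,322

CM per unit = R$169.26 − R$77.54 = R$91.72; CM ratio = R$91.72 / R$169.26 = 0.5419.
Break-even revenue = fixed costs × price ÷ CM = R$1,999,200 × R$169.26 ÷ R$91.72 = R$3,689,322.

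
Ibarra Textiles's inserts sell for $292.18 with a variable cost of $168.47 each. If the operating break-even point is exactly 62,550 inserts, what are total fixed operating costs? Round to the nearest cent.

Contribution margin per unit = $292.18 − $168.47 = $123.71.
Fixed costs = break-even units × CM = 62,550 × $123.71 = $7,738,060.50.

$7,738,060.50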